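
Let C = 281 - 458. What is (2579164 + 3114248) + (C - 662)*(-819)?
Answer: 6380553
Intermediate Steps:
C = -177
(2579164 + 3114248) + (C - 662)*(-819) = (2579164 + 3114248) + (-177 - 662)*(-819) = 5693412 - 839*(-819) = 5693412 + 687141 = 6380553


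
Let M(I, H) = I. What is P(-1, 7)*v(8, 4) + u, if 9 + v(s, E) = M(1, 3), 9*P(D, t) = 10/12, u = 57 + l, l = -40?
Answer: 439/27 ≈ 16.259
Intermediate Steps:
u = 17 (u = 57 - 40 = 17)
P(D, t) = 5/54 (P(D, t) = (10/12)/9 = (10*(1/12))/9 = (⅑)*(⅚) = 5/54)
v(s, E) = -8 (v(s, E) = -9 + 1 = -8)
P(-1, 7)*v(8, 4) + u = (5/54)*(-8) + 17 = -20/27 + 17 = 439/27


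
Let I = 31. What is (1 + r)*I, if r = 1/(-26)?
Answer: 775/26 ≈ 29.808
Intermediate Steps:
r = -1/26 ≈ -0.038462
(1 + r)*I = (1 - 1/26)*31 = (25/26)*31 = 775/26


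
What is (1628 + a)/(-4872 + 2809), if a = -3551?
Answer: 1923/2063 ≈ 0.93214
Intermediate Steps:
(1628 + a)/(-4872 + 2809) = (1628 - 3551)/(-4872 + 2809) = -1923/(-2063) = -1923*(-1/2063) = 1923/2063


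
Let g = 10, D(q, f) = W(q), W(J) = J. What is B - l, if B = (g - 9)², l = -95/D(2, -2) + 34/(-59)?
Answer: 5791/118 ≈ 49.076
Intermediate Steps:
D(q, f) = q
l = -5673/118 (l = -95/2 + 34/(-59) = -95*½ + 34*(-1/59) = -95/2 - 34/59 = -5673/118 ≈ -48.076)
B = 1 (B = (10 - 9)² = 1² = 1)
B - l = 1 - 1*(-5673/118) = 1 + 5673/118 = 5791/118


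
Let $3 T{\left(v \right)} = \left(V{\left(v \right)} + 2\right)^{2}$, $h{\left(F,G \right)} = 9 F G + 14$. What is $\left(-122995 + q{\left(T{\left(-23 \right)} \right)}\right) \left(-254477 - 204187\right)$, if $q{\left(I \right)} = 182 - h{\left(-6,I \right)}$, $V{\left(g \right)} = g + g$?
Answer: $40352800056$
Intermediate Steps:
$V{\left(g \right)} = 2 g$
$h{\left(F,G \right)} = 14 + 9 F G$ ($h{\left(F,G \right)} = 9 F G + 14 = 14 + 9 F G$)
$T{\left(v \right)} = \frac{\left(2 + 2 v\right)^{2}}{3}$ ($T{\left(v \right)} = \frac{\left(2 v + 2\right)^{2}}{3} = \frac{\left(2 + 2 v\right)^{2}}{3}$)
$q{\left(I \right)} = 168 + 54 I$ ($q{\left(I \right)} = 182 - \left(14 + 9 \left(-6\right) I\right) = 182 - \left(14 - 54 I\right) = 182 + \left(-14 + 54 I\right) = 168 + 54 I$)
$\left(-122995 + q{\left(T{\left(-23 \right)} \right)}\right) \left(-254477 - 204187\right) = \left(-122995 + \left(168 + 54 \frac{4 \left(1 - 23\right)^{2}}{3}\right)\right) \left(-254477 - 204187\right) = \left(-122995 + \left(168 + 54 \frac{4 \left(-22\right)^{2}}{3}\right)\right) \left(-458664\right) = \left(-122995 + \left(168 + 54 \cdot \frac{4}{3} \cdot 484\right)\right) \left(-458664\right) = \left(-122995 + \left(168 + 54 \cdot \frac{1936}{3}\right)\right) \left(-458664\right) = \left(-122995 + \left(168 + 34848\right)\right) \left(-458664\right) = \left(-122995 + 35016\right) \left(-458664\right) = \left(-87979\right) \left(-458664\right) = 40352800056$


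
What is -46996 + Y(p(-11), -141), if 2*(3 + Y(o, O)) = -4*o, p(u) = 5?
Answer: -47009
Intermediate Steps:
Y(o, O) = -3 - 2*o (Y(o, O) = -3 + (-4*o)/2 = -3 - 2*o)
-46996 + Y(p(-11), -141) = -46996 + (-3 - 2*5) = -46996 + (-3 - 10) = -46996 - 13 = -47009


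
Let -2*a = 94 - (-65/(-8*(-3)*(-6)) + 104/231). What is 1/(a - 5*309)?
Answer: -22176/35294195 ≈ -0.00062832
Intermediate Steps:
a = -1032275/22176 (a = -(94 - (-65/(-8*(-3)*(-6)) + 104/231))/2 = -(94 - (-65/(-4*(-6)*(-6)) + 104*(1/231)))/2 = -(94 - (-65/(24*(-6)) + 104/231))/2 = -(94 - (-65/(-144) + 104/231))/2 = -(94 - (-65*(-1/144) + 104/231))/2 = -(94 - (65/144 + 104/231))/2 = -(94 - 1*9997/11088)/2 = -(94 - 9997/11088)/2 = -½*1032275/11088 = -1032275/22176 ≈ -46.549)
1/(a - 5*309) = 1/(-1032275/22176 - 5*309) = 1/(-1032275/22176 - 1*1545) = 1/(-1032275/22176 - 1545) = 1/(-35294195/22176) = -22176/35294195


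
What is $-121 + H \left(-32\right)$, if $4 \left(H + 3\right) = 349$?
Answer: $-2817$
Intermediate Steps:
$H = \frac{337}{4}$ ($H = -3 + \frac{1}{4} \cdot 349 = -3 + \frac{349}{4} = \frac{337}{4} \approx 84.25$)
$-121 + H \left(-32\right) = -121 + \frac{337}{4} \left(-32\right) = -121 - 2696 = -2817$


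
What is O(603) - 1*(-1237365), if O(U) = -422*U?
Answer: 982899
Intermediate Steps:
O(603) - 1*(-1237365) = -422*603 - 1*(-1237365) = -254466 + 1237365 = 982899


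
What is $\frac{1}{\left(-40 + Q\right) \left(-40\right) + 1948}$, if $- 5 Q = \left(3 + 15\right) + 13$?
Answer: $\frac{1}{3796} \approx 0.00026344$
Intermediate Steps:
$Q = - \frac{31}{5}$ ($Q = - \frac{\left(3 + 15\right) + 13}{5} = - \frac{18 + 13}{5} = \left(- \frac{1}{5}\right) 31 = - \frac{31}{5} \approx -6.2$)
$\frac{1}{\left(-40 + Q\right) \left(-40\right) + 1948} = \frac{1}{\left(-40 - \frac{31}{5}\right) \left(-40\right) + 1948} = \frac{1}{\left(- \frac{231}{5}\right) \left(-40\right) + 1948} = \frac{1}{1848 + 1948} = \frac{1}{3796}$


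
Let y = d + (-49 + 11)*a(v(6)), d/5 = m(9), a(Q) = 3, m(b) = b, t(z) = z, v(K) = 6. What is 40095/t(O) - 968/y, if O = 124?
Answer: 2886587/8556 ≈ 337.38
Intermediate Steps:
d = 45 (d = 5*9 = 45)
y = -69 (y = 45 + (-49 + 11)*3 = 45 - 38*3 = 45 - 114 = -69)
40095/t(O) - 968/y = 40095/124 - 968/(-69) = 40095*(1/124) - 968*(-1/69) = 40095/124 + 968/69 = 2886587/8556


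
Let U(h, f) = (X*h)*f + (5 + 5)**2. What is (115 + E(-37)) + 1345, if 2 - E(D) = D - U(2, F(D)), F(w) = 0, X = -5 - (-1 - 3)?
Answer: 1599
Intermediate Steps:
X = -1 (X = -5 - 1*(-4) = -5 + 4 = -1)
U(h, f) = 100 - f*h (U(h, f) = (-h)*f + (5 + 5)**2 = -f*h + 10**2 = -f*h + 100 = 100 - f*h)
E(D) = 102 - D (E(D) = 2 - (D - (100 - 1*0*2)) = 2 - (D - (100 + 0)) = 2 - (D - 1*100) = 2 - (D - 100) = 2 - (-100 + D) = 2 + (100 - D) = 102 - D)
(115 + E(-37)) + 1345 = (115 + (102 - 1*(-37))) + 1345 = (115 + (102 + 37)) + 1345 = (115 + 139) + 1345 = 254 + 1345 = 1599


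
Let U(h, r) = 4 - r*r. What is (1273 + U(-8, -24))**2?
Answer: 491401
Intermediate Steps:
U(h, r) = 4 - r**2
(1273 + U(-8, -24))**2 = (1273 + (4 - 1*(-24)**2))**2 = (1273 + (4 - 1*576))**2 = (1273 + (4 - 576))**2 = (1273 - 572)**2 = 701**2 = 491401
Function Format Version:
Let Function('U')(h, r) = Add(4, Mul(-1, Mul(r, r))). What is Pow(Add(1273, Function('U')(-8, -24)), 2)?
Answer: 491401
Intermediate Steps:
Function('U')(h, r) = Add(4, Mul(-1, Pow(r, 2)))
Pow(Add(1273, Function('U')(-8, -24)), 2) = Pow(Add(1273, Add(4, Mul(-1, Pow(-24, 2)))), 2) = Pow(Add(1273, Add(4, Mul(-1, 576))), 2) = Pow(Add(1273, Add(4, -576)), 2) = Pow(Add(1273, -572), 2) = Pow(701, 2) = 491401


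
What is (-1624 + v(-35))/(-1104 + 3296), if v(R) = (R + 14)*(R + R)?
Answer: -77/1096 ≈ -0.070256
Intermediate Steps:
v(R) = 2*R*(14 + R) (v(R) = (14 + R)*(2*R) = 2*R*(14 + R))
(-1624 + v(-35))/(-1104 + 3296) = (-1624 + 2*(-35)*(14 - 35))/(-1104 + 3296) = (-1624 + 2*(-35)*(-21))/2192 = (-1624 + 1470)*(1/2192) = -154*1/2192 = -77/1096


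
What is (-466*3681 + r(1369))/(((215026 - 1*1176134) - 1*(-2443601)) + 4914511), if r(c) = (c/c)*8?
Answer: -857669/3198502 ≈ -0.26815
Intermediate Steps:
r(c) = 8 (r(c) = 1*8 = 8)
(-466*3681 + r(1369))/(((215026 - 1*1176134) - 1*(-2443601)) + 4914511) = (-466*3681 + 8)/(((215026 - 1*1176134) - 1*(-2443601)) + 4914511) = (-1715346 + 8)/(((215026 - 1176134) + 2443601) + 4914511) = -1715338/((-961108 + 2443601) + 4914511) = -1715338/(1482493 + 4914511) = -1715338/6397004 = -1715338*1/6397004 = -857669/3198502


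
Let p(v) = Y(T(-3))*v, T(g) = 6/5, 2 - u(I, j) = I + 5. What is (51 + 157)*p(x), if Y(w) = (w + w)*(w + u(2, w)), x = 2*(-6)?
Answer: 569088/25 ≈ 22764.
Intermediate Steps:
u(I, j) = -3 - I (u(I, j) = 2 - (I + 5) = 2 - (5 + I) = 2 + (-5 - I) = -3 - I)
x = -12
T(g) = 6/5 (T(g) = 6*(1/5) = 6/5)
Y(w) = 2*w*(-5 + w) (Y(w) = (w + w)*(w + (-3 - 1*2)) = (2*w)*(w + (-3 - 2)) = (2*w)*(w - 5) = (2*w)*(-5 + w) = 2*w*(-5 + w))
p(v) = -228*v/25 (p(v) = (2*(6/5)*(-5 + 6/5))*v = (2*(6/5)*(-19/5))*v = -228*v/25)
(51 + 157)*p(x) = (51 + 157)*(-228/25*(-12)) = 208*(2736/25) = 569088/25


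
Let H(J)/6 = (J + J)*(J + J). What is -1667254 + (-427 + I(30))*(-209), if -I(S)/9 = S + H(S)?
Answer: 39108019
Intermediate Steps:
H(J) = 24*J² (H(J) = 6*((J + J)*(J + J)) = 6*((2*J)*(2*J)) = 6*(4*J²) = 24*J²)
I(S) = -216*S² - 9*S (I(S) = -9*(S + 24*S²) = -216*S² - 9*S)
-1667254 + (-427 + I(30))*(-209) = -1667254 + (-427 + 9*30*(-1 - 24*30))*(-209) = -1667254 + (-427 + 9*30*(-1 - 720))*(-209) = -1667254 + (-427 + 9*30*(-721))*(-209) = -1667254 + (-427 - 194670)*(-209) = -1667254 - 195097*(-209) = -1667254 + 40775273 = 39108019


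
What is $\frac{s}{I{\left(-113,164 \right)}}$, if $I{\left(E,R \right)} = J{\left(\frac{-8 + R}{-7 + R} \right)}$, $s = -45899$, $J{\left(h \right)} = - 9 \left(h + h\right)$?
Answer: $\frac{7206143}{2808} \approx 2566.3$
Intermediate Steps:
$J{\left(h \right)} = - 18 h$ ($J{\left(h \right)} = - 9 \cdot 2 h = - 18 h$)
$I{\left(E,R \right)} = - \frac{18 \left(-8 + R\right)}{-7 + R}$ ($I{\left(E,R \right)} = - 18 \frac{-8 + R}{-7 + R} = - \frac{18 \left(-8 + R\right)}{-7 + R}$)
$\frac{s}{I{\left(-113,164 \right)}} = - \frac{45899}{18 \frac{1}{-7 + 164} \left(8 - 164\right)} = - \frac{45899}{18 \cdot \frac{1}{157} \left(8 - 164\right)} = - \frac{45899}{18 \cdot \frac{1}{157} \left(-156\right)} = - \frac{45899}{- \frac{2808}{157}} = \left(-45899\right) \left(- \frac{157}{2808}\right) = \frac{7206143}{2808}$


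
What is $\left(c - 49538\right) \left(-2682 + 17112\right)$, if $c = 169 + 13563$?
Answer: $-516680580$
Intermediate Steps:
$c = 13732$
$\left(c - 49538\right) \left(-2682 + 17112\right) = \left(13732 - 49538\right) \left(-2682 + 17112\right) = \left(-35806\right) 14430 = -516680580$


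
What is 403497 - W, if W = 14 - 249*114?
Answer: 431869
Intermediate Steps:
W = -28372 (W = 14 - 28386 = -28372)
403497 - W = 403497 - 1*(-28372) = 403497 + 28372 = 431869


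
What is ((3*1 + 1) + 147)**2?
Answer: 22801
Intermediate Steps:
((3*1 + 1) + 147)**2 = ((3 + 1) + 147)**2 = (4 + 147)**2 = 151**2 = 22801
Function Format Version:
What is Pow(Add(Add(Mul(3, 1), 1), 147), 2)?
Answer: 22801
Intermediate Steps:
Pow(Add(Add(Mul(3, 1), 1), 147), 2) = Pow(Add(Add(3, 1), 147), 2) = Pow(Add(4, 147), 2) = Pow(151, 2) = 22801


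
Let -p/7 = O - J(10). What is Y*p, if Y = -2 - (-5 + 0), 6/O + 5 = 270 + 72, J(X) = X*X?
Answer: 707574/337 ≈ 2099.6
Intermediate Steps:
J(X) = X²
O = 6/337 (O = 6/(-5 + (270 + 72)) = 6/(-5 + 342) = 6/337 ≈ 0.017804)
Y = 3 (Y = -2 - 1*(-5) = -2 + 5 = 3)
p = 235858/337 (p = -7*(6/337 - 1*10²) = -7*(6/337 - 1*100) = -7*(6/337 - 100) = -7*(-33694/337) = 235858/337 ≈ 699.88)
Y*p = 3*(235858/337) = 707574/337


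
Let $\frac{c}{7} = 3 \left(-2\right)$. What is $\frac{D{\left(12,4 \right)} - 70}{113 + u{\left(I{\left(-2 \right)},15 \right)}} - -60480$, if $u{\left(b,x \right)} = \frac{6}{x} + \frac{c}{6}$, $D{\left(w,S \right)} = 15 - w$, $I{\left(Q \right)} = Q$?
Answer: $\frac{32175025}{532} \approx 60479.0$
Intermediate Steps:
$c = -42$ ($c = 7 \cdot 3 \left(-2\right) = 7 \left(-6\right) = -42$)
$u{\left(b,x \right)} = -7 + \frac{6}{x}$ ($u{\left(b,x \right)} = \frac{6}{x} - \frac{42}{6} = \frac{6}{x} - 7 = -7 + \frac{6}{x}$)
$\frac{D{\left(12,4 \right)} - 70}{113 + u{\left(I{\left(-2 \right)},15 \right)}} - -60480 = \frac{\left(15 - 12\right) - 70}{113 - \left(7 - \frac{6}{15}\right)} - -60480 = \frac{\left(15 - 12\right) - 70}{113 + \left(-7 + 6 \cdot \frac{1}{15}\right)} + 60480 = \frac{3 - 70}{113 + \left(-7 + \frac{2}{5}\right)} + 60480 = - \frac{67}{113 - \frac{33}{5}} + 60480 = - \frac{67}{\frac{532}{5}} + 60480 = \left(-67\right) \frac{5}{532} + 60480 = - \frac{335}{532} + 60480 = \frac{32175025}{532}$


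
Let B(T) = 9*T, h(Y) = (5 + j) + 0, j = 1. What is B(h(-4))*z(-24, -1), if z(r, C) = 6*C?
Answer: -324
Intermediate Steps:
h(Y) = 6 (h(Y) = (5 + 1) + 0 = 6 + 0 = 6)
B(h(-4))*z(-24, -1) = (9*6)*(6*(-1)) = 54*(-6) = -324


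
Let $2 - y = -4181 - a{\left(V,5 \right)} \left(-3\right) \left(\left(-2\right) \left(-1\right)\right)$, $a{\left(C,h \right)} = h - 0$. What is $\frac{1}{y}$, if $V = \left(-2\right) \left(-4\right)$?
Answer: $\frac{1}{4153} \approx 0.00024079$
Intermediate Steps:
$V = 8$
$a{\left(C,h \right)} = h$ ($a{\left(C,h \right)} = h + 0 = h$)
$y = 4153$ ($y = 2 - \left(-4181 - 5 \left(-3\right) \left(\left(-2\right) \left(-1\right)\right)\right) = 2 - \left(-4181 - \left(-15\right) 2\right) = 2 - \left(-4181 - -30\right) = 2 - \left(-4181 + 30\right) = 2 - -4151 = 2 + 4151 = 4153$)
$\frac{1}{y} = \frac{1}{4153}$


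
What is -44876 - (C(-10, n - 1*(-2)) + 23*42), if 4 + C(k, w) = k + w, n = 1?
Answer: -45831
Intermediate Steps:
C(k, w) = -4 + k + w (C(k, w) = -4 + (k + w) = -4 + k + w)
-44876 - (C(-10, n - 1*(-2)) + 23*42) = -44876 - ((-4 - 10 + (1 - 1*(-2))) + 23*42) = -44876 - ((-4 - 10 + (1 + 2)) + 966) = -44876 - ((-4 - 10 + 3) + 966) = -44876 - (-11 + 966) = -44876 - 1*955 = -44876 - 955 = -45831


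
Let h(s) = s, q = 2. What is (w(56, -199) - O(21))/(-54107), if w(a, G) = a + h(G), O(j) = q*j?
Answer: 185/54107 ≈ 0.0034191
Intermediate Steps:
O(j) = 2*j
w(a, G) = G + a (w(a, G) = a + G = G + a)
(w(56, -199) - O(21))/(-54107) = ((-199 + 56) - 2*21)/(-54107) = (-143 - 1*42)*(-1/54107) = (-143 - 42)*(-1/54107) = -185*(-1/54107) = 185/54107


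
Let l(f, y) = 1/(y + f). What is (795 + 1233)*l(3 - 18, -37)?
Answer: -39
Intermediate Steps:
l(f, y) = 1/(f + y)
(795 + 1233)*l(3 - 18, -37) = (795 + 1233)/((3 - 18) - 37) = 2028/(-15 - 37) = 2028/(-52) = 2028*(-1/52) = -39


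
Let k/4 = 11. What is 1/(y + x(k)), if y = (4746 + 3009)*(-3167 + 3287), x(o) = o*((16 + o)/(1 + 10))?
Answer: 1/930840 ≈ 1.0743e-6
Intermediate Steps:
k = 44 (k = 4*11 = 44)
x(o) = o*(16/11 + o/11) (x(o) = o*((16 + o)/11) = o*((16 + o)*(1/11)) = o*(16/11 + o/11))
y = 930600 (y = 7755*120 = 930600)
1/(y + x(k)) = 1/(930600 + (1/11)*44*(16 + 44)) = 1/(930600 + (1/11)*44*60) = 1/(930600 + 240) = 1/930840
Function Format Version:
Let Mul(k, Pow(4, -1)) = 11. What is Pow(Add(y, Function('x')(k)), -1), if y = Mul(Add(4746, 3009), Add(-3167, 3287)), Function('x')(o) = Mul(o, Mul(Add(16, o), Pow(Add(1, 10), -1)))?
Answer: Rational(1, 930840) ≈ 1.0743e-6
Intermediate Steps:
k = 44 (k = Mul(4, 11) = 44)
Function('x')(o) = Mul(o, Add(Rational(16, 11), Mul(Rational(1, 11), o))) (Function('x')(o) = Mul(o, Mul(Add(16, o), Pow(11, -1))) = Mul(o, Mul(Add(16, o), Rational(1, 11))) = Mul(o, Add(Rational(16, 11), Mul(Rational(1, 11), o))))
y = 930600 (y = Mul(7755, 120) = 930600)
Pow(Add(y, Function('x')(k)), -1) = Pow(Add(930600, Mul(Rational(1, 11), 44, Add(16, 44))), -1) = Pow(Add(930600, Mul(Rational(1, 11), 44, 60)), -1) = Pow(Add(930600, 240), -1) = Pow(930840, -1) = Rational(1, 930840)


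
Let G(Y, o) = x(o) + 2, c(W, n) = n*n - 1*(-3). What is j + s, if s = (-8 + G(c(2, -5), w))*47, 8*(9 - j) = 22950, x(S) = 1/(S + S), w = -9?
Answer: -113197/36 ≈ -3144.4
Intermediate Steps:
x(S) = 1/(2*S)
j = -11439/4 (j = 9 - 1/8*22950 = 9 - 11475/4 = -11439/4 ≈ -2859.8)
c(W, n) = 3 + n**2 (c(W, n) = n**2 + 3 = 3 + n**2)
G(Y, o) = 2 + 1/(2*o) (G(Y, o) = 1/(2*o) + 2 = 2 + 1/(2*o))
s = -5123/18 (s = (-8 + (2 + (1/2)/(-9)))*47 = (-8 + (2 + (1/2)*(-1/9)))*47 = (-8 + (2 - 1/18))*47 = (-8 + 35/18)*47 = -109/18*47 = -5123/18 ≈ -284.61)
j + s = -11439/4 - 5123/18 = -113197/36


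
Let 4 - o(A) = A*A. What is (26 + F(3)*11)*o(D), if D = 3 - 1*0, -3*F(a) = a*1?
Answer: -75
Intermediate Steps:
F(a) = -a/3
D = 3 (D = 3 + 0 = 3)
o(A) = 4 - A**2 (o(A) = 4 - A*A = 4 - A**2)
(26 + F(3)*11)*o(D) = (26 - 1/3*3*11)*(4 - 1*3**2) = (26 - 1*11)*(4 - 1*9) = (26 - 11)*(4 - 9) = 15*(-5) = -75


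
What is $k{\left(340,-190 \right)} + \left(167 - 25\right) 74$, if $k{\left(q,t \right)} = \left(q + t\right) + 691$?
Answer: $11349$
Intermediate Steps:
$k{\left(q,t \right)} = 691 + q + t$
$k{\left(340,-190 \right)} + \left(167 - 25\right) 74 = \left(691 + 340 - 190\right) + \left(167 - 25\right) 74 = 841 + 142 \cdot 74 = 841 + 10508 = 11349$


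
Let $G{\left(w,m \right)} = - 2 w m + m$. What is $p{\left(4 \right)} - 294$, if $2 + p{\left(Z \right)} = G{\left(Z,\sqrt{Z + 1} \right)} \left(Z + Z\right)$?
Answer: $-296 - 56 \sqrt{5} \approx -421.22$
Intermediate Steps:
$G{\left(w,m \right)} = m - 2 m w$ ($G{\left(w,m \right)} = - 2 m w + m = m - 2 m w$)
$p{\left(Z \right)} = -2 + 2 Z \sqrt{1 + Z} \left(1 - 2 Z\right)$ ($p{\left(Z \right)} = -2 + \sqrt{Z + 1} \left(1 - 2 Z\right) \left(Z + Z\right) = -2 + \sqrt{1 + Z} \left(1 - 2 Z\right) 2 Z = -2 + 2 Z \sqrt{1 + Z} \left(1 - 2 Z\right)$)
$p{\left(4 \right)} - 294 = \left(-2 - 8 \sqrt{1 + 4} \left(-1 + 2 \cdot 4\right)\right) - 294 = \left(-2 - 8 \sqrt{5} \left(-1 + 8\right)\right) - 294 = \left(-2 - 8 \sqrt{5} \cdot 7\right) - 294 = \left(-2 - 56 \sqrt{5}\right) - 294 = -296 - 56 \sqrt{5}$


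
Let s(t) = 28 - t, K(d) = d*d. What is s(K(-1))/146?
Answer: 27/146 ≈ 0.18493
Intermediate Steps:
K(d) = d²
s(K(-1))/146 = (28 - 1*(-1)²)/146 = (28 - 1*1)*(1/146) = (28 - 1)*(1/146) = 27*(1/146) = 27/146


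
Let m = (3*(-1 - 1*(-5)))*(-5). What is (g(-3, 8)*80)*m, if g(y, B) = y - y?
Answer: 0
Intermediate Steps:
g(y, B) = 0
m = -60 (m = (3*(-1 + 5))*(-5) = (3*4)*(-5) = 12*(-5) = -60)
(g(-3, 8)*80)*m = (0*80)*(-60) = 0*(-60) = 0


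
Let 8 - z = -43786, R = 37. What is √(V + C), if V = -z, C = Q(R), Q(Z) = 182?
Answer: 2*I*√10903 ≈ 208.83*I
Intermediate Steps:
z = 43794 (z = 8 - 1*(-43786) = 8 + 43786 = 43794)
C = 182
V = -43794 (V = -1*43794 = -43794)
√(V + C) = √(-43794 + 182) = √(-43612) = 2*I*√10903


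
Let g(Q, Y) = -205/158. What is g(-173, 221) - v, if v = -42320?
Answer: 6686355/158 ≈ 42319.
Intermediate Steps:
g(Q, Y) = -205/158 (g(Q, Y) = -205*1/158 = -205/158)
g(-173, 221) - v = -205/158 - 1*(-42320) = -205/158 + 42320 = 6686355/158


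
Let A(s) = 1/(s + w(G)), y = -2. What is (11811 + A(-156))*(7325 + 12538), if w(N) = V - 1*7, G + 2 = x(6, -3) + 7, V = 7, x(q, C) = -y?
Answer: 12199291815/52 ≈ 2.3460e+8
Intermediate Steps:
x(q, C) = 2 (x(q, C) = -1*(-2) = 2)
G = 7 (G = -2 + (2 + 7) = -2 + 9 = 7)
w(N) = 0 (w(N) = 7 - 1*7 = 7 - 7 = 0)
A(s) = 1/s (A(s) = 1/(s + 0) = 1/s)
(11811 + A(-156))*(7325 + 12538) = (11811 + 1/(-156))*(7325 + 12538) = (11811 - 1/156)*19863 = (1842515/156)*19863 = 12199291815/52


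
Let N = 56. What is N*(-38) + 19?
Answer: -2109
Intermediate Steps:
N*(-38) + 19 = 56*(-38) + 19 = -2128 + 19 = -2109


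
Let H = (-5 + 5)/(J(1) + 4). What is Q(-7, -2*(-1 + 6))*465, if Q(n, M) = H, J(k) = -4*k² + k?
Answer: 0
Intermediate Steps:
J(k) = k - 4*k²
H = 0 (H = (-5 + 5)/(1*(1 - 4*1) + 4) = 0/(1*(1 - 4) + 4) = 0/(1*(-3) + 4) = 0/(-3 + 4) = 0/1 = 0*1 = 0)
Q(n, M) = 0
Q(-7, -2*(-1 + 6))*465 = 0*465 = 0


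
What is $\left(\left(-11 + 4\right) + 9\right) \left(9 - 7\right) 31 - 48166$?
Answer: $-48042$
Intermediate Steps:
$\left(\left(-11 + 4\right) + 9\right) \left(9 - 7\right) 31 - 48166 = \left(-7 + 9\right) \left(9 - 7\right) 31 - 48166 = 2 \cdot 2 \cdot 31 - 48166 = 4 \cdot 31 - 48166 = 124 - 48166 = -48042$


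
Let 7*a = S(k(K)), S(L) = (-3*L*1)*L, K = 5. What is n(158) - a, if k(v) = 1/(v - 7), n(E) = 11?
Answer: 311/28 ≈ 11.107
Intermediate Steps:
k(v) = 1/(-7 + v)
S(L) = -3*L**2 (S(L) = (-3*L)*L = -3*L**2)
a = -3/28 (a = (-3/(-7 + 5)**2)/7 = (-3*(1/(-2))**2)/7 = (-3*(-1/2)**2)/7 = (-3*1/4)/7 = (1/7)*(-3/4) = -3/28 ≈ -0.10714)
n(158) - a = 11 - 1*(-3/28) = 11 + 3/28 = 311/28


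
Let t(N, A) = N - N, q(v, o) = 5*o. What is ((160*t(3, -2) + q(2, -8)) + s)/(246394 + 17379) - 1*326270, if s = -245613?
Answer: -86061462363/263773 ≈ -3.2627e+5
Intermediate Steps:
t(N, A) = 0
((160*t(3, -2) + q(2, -8)) + s)/(246394 + 17379) - 1*326270 = ((160*0 + 5*(-8)) - 245613)/(246394 + 17379) - 1*326270 = ((0 - 40) - 245613)/263773 - 326270 = (-40 - 245613)*(1/263773) - 326270 = -245653*1/263773 - 326270 = -245653/263773 - 326270 = -86061462363/263773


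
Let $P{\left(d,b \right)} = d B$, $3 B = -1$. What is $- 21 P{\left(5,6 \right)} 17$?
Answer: $595$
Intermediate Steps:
$B = - \frac{1}{3}$ ($B = \frac{1}{3} \left(-1\right) = - \frac{1}{3} \approx -0.33333$)
$P{\left(d,b \right)} = - \frac{d}{3}$ ($P{\left(d,b \right)} = d \left(- \frac{1}{3}\right) = - \frac{d}{3}$)
$- 21 P{\left(5,6 \right)} 17 = - 21 \left(\left(- \frac{1}{3}\right) 5\right) 17 = \left(-21\right) \left(- \frac{5}{3}\right) 17 = 35 \cdot 17 = 595$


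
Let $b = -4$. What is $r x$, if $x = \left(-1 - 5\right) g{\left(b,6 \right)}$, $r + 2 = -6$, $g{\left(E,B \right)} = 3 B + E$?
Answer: $672$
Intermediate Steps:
$g{\left(E,B \right)} = E + 3 B$
$r = -8$ ($r = -2 - 6 = -8$)
$x = -84$ ($x = \left(-1 - 5\right) \left(-4 + 3 \cdot 6\right) = - 6 \left(-4 + 18\right) = \left(-6\right) 14 = -84$)
$r x = \left(-8\right) \left(-84\right) = 672$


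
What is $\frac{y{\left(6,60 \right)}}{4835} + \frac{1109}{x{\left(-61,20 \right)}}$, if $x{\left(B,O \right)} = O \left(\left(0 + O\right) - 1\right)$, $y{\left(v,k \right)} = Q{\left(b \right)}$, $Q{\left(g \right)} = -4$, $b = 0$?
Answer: $\frac{1072099}{367460} \approx 2.9176$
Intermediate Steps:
$y{\left(v,k \right)} = -4$
$x{\left(B,O \right)} = O \left(-1 + O\right)$ ($x{\left(B,O \right)} = O \left(O - 1\right) = O \left(-1 + O\right)$)
$\frac{y{\left(6,60 \right)}}{4835} + \frac{1109}{x{\left(-61,20 \right)}} = - \frac{4}{4835} + \frac{1109}{20 \left(-1 + 20\right)} = \left(-4\right) \frac{1}{4835} + \frac{1109}{20 \cdot 19} = - \frac{4}{4835} + \frac{1109}{380} = \frac{1072099}{367460}$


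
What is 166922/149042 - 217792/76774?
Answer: -4911221409/2860637627 ≈ -1.7168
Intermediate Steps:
166922/149042 - 217792/76774 = 166922*(1/149042) - 217792*1/76774 = 83461/74521 - 108896/38387 = -4911221409/2860637627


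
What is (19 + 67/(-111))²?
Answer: 4169764/12321 ≈ 338.43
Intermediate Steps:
(19 + 67/(-111))² = (19 + 67*(-1/111))² = (19 - 67/111)² = (2042/111)² = 4169764/12321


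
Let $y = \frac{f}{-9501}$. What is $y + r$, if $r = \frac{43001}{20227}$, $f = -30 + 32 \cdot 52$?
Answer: $\frac{375501583}{192176727} \approx 1.9539$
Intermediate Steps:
$f = 1634$ ($f = -30 + 1664 = 1634$)
$r = \frac{43001}{20227}$ ($r = 43001 \cdot \frac{1}{20227} = \frac{43001}{20227} \approx 2.1259$)
$y = - \frac{1634}{9501}$ ($y = \frac{1634}{-9501} = 1634 \left(- \frac{1}{9501}\right) = - \frac{1634}{9501} \approx -0.17198$)
$y + r = - \frac{1634}{9501} + \frac{43001}{20227} = \frac{375501583}{192176727}$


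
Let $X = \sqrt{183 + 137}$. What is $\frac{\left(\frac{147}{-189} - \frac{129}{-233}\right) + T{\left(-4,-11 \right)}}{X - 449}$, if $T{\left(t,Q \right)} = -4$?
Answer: $\frac{3977242}{422086257} + \frac{70864 \sqrt{5}}{422086257} \approx 0.0097982$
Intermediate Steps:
$X = 8 \sqrt{5}$ ($X = \sqrt{320} = 8 \sqrt{5} \approx 17.889$)
$\frac{\left(\frac{147}{-189} - \frac{129}{-233}\right) + T{\left(-4,-11 \right)}}{X - 449} = \frac{\left(\frac{147}{-189} - \frac{129}{-233}\right) - 4}{8 \sqrt{5} - 449} = \frac{\left(147 \left(- \frac{1}{189}\right) - - \frac{129}{233}\right) - 4}{-449 + 8 \sqrt{5}} = \frac{\left(- \frac{7}{9} + \frac{129}{233}\right) - 4}{-449 + 8 \sqrt{5}} = \frac{- \frac{470}{2097} - 4}{-449 + 8 \sqrt{5}} = - \frac{8858}{2097 \left(-449 + 8 \sqrt{5}\right)}$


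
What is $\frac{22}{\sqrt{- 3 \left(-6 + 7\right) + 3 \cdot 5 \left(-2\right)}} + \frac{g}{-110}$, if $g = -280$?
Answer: $\frac{28}{11} - \frac{2 i \sqrt{33}}{3} \approx 2.5455 - 3.8297 i$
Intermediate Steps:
$\frac{22}{\sqrt{- 3 \left(-6 + 7\right) + 3 \cdot 5 \left(-2\right)}} + \frac{g}{-110} = \frac{22}{\sqrt{- 3 \left(-6 + 7\right) + 3 \cdot 5 \left(-2\right)}} - \frac{280}{-110} = \frac{22}{\sqrt{\left(-3\right) 1 + 15 \left(-2\right)}} - - \frac{28}{11} = \frac{22}{\sqrt{-3 - 30}} + \frac{28}{11} = \frac{22}{\sqrt{-33}} + \frac{28}{11} = \frac{22}{i \sqrt{33}} + \frac{28}{11} = 22 \left(- \frac{i \sqrt{33}}{33}\right) + \frac{28}{11} = - \frac{2 i \sqrt{33}}{3} + \frac{28}{11} = \frac{28}{11} - \frac{2 i \sqrt{33}}{3}$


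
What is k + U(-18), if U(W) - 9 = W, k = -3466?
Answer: -3475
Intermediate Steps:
U(W) = 9 + W
k + U(-18) = -3466 + (9 - 18) = -3466 - 9 = -3475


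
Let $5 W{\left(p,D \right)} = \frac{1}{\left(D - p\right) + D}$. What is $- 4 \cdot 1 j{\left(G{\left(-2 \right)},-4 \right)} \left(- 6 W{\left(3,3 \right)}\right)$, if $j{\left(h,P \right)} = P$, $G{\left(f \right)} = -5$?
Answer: $- \frac{32}{5} \approx -6.4$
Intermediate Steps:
$W{\left(p,D \right)} = \frac{1}{5 \left(- p + 2 D\right)}$ ($W{\left(p,D \right)} = \frac{1}{5 \left(\left(D - p\right) + D\right)} = \frac{1}{5 \left(- p + 2 D\right)}$)
$- 4 \cdot 1 j{\left(G{\left(-2 \right)},-4 \right)} \left(- 6 W{\left(3,3 \right)}\right) = - 4 \cdot 1 \left(-4\right) \left(- 6 \frac{1}{5 \left(\left(-1\right) 3 + 2 \cdot 3\right)}\right) = \left(-4\right) \left(-4\right) \left(- 6 \frac{1}{5 \left(-3 + 6\right)}\right) = 16 \left(- 6 \frac{1}{5 \cdot 3}\right) = 16 \left(- 6 \cdot \frac{1}{5} \cdot \frac{1}{3}\right) = 16 \left(\left(-6\right) \frac{1}{15}\right) = 16 \left(- \frac{2}{5}\right) = - \frac{32}{5}$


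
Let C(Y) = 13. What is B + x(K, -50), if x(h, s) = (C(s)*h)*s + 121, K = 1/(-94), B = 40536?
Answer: 1911204/47 ≈ 40664.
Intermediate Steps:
K = -1/94 ≈ -0.010638
x(h, s) = 121 + 13*h*s (x(h, s) = (13*h)*s + 121 = 13*h*s + 121 = 121 + 13*h*s)
B + x(K, -50) = 40536 + (121 + 13*(-1/94)*(-50)) = 40536 + (121 + 325/47) = 40536 + 6012/47 = 1911204/47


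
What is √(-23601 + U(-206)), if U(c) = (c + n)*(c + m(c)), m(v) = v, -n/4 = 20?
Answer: √94231 ≈ 306.97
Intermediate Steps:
n = -80 (n = -4*20 = -80)
U(c) = 2*c*(-80 + c) (U(c) = (c - 80)*(c + c) = (-80 + c)*(2*c) = 2*c*(-80 + c))
√(-23601 + U(-206)) = √(-23601 + 2*(-206)*(-80 - 206)) = √(-23601 + 2*(-206)*(-286)) = √(-23601 + 117832) = √94231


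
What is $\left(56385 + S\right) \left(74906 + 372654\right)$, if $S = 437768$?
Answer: $221163116680$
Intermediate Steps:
$\left(56385 + S\right) \left(74906 + 372654\right) = \left(56385 + 437768\right) \left(74906 + 372654\right) = 494153 \cdot 447560 = 221163116680$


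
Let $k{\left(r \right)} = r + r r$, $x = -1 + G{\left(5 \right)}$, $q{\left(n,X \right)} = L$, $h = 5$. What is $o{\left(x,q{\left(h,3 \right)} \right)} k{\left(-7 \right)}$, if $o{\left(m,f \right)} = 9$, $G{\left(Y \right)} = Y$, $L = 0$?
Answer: $378$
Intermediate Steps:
$q{\left(n,X \right)} = 0$
$x = 4$ ($x = -1 + 5 = 4$)
$k{\left(r \right)} = r + r^{2}$
$o{\left(x,q{\left(h,3 \right)} \right)} k{\left(-7 \right)} = 9 \left(- 7 \left(1 - 7\right)\right) = 9 \left(\left(-7\right) \left(-6\right)\right) = 9 \cdot 42 = 378$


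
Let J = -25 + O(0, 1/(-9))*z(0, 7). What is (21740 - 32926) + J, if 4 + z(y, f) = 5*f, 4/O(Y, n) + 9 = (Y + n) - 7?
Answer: -1626711/145 ≈ -11219.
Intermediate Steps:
O(Y, n) = 4/(-16 + Y + n) (O(Y, n) = 4/(-9 + ((Y + n) - 7)) = 4/(-9 + (-7 + Y + n)) = 4/(-16 + Y + n))
z(y, f) = -4 + 5*f
J = -4741/145 (J = -25 + (4/(-16 + 0 + 1/(-9)))*(-4 + 5*7) = -25 + (4/(-16 + 0 - ⅑))*(-4 + 35) = -25 + (4/(-145/9))*31 = -25 + (4*(-9/145))*31 = -25 - 36/145*31 = -25 - 1116/145 = -4741/145 ≈ -32.697)
(21740 - 32926) + J = (21740 - 32926) - 4741/145 = -11186 - 4741/145 = -1626711/145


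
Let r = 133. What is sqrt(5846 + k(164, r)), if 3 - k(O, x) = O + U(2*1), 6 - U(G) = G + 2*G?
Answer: sqrt(5685) ≈ 75.399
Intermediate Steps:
U(G) = 6 - 3*G (U(G) = 6 - (G + 2*G) = 6 - 3*G)
k(O, x) = 3 - O (k(O, x) = 3 - (O + (6 - 6)) = 3 - (O + 0) = 3 - O)
sqrt(5846 + k(164, r)) = sqrt(5846 + (3 - 1*164)) = sqrt(5846 + (3 - 164)) = sqrt(5846 - 161) = sqrt(5685)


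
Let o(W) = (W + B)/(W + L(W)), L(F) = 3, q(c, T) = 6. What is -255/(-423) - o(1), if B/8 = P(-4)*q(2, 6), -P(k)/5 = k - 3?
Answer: -236681/564 ≈ -419.65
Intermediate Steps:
P(k) = 15 - 5*k (P(k) = -5*(k - 3) = -5*(-3 + k) = 15 - 5*k)
B = 1680 (B = 8*((15 - 5*(-4))*6) = 8*((15 + 20)*6) = 8*(35*6) = 8*210 = 1680)
o(W) = (1680 + W)/(3 + W) (o(W) = (W + 1680)/(W + 3) = (1680 + W)/(3 + W))
-255/(-423) - o(1) = -255/(-423) - (1680 + 1)/(3 + 1) = -255*(-1/423) - 1681/4 = 85/141 - 1681/4 = -236681/564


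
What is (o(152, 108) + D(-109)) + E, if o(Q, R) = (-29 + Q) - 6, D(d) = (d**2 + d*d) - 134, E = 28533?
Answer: 52278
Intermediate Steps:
D(d) = -134 + 2*d**2 (D(d) = (d**2 + d**2) - 134 = 2*d**2 - 134 = -134 + 2*d**2)
o(Q, R) = -35 + Q
(o(152, 108) + D(-109)) + E = ((-35 + 152) + (-134 + 2*(-109)**2)) + 28533 = (117 + (-134 + 2*11881)) + 28533 = (117 + (-134 + 23762)) + 28533 = (117 + 23628) + 28533 = 23745 + 28533 = 52278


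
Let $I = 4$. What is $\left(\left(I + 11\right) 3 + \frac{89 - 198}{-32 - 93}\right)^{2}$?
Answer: $\frac{32878756}{15625} \approx 2104.2$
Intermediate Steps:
$\left(\left(I + 11\right) 3 + \frac{89 - 198}{-32 - 93}\right)^{2} = \left(\left(4 + 11\right) 3 + \frac{89 - 198}{-32 - 93}\right)^{2} = \left(15 \cdot 3 - \frac{109}{-125}\right)^{2} = \left(45 - - \frac{109}{125}\right)^{2} = \left(45 + \frac{109}{125}\right)^{2} = \left(\frac{5734}{125}\right)^{2} = \frac{32878756}{15625}$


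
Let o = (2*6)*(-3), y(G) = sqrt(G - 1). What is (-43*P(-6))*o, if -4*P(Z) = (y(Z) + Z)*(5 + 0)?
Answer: 11610 - 1935*I*sqrt(7) ≈ 11610.0 - 5119.5*I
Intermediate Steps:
y(G) = sqrt(-1 + G)
P(Z) = -5*Z/4 - 5*sqrt(-1 + Z)/4 (P(Z) = -(sqrt(-1 + Z) + Z)*(5 + 0)/4 = -(Z + sqrt(-1 + Z))*5/4 = -(5*Z + 5*sqrt(-1 + Z))/4 = -5*Z/4 - 5*sqrt(-1 + Z)/4)
o = -36 (o = 12*(-3) = -36)
(-43*P(-6))*o = -43*(-5/4*(-6) - 5*sqrt(-1 - 6)/4)*(-36) = -43*(15/2 - 5*I*sqrt(7)/4)*(-36) = (-645/2 + 215*I*sqrt(7)/4)*(-36) = 11610 - 1935*I*sqrt(7)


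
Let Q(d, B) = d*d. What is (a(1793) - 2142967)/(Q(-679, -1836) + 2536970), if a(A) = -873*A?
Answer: -3708256/2998011 ≈ -1.2369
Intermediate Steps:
Q(d, B) = d²
(a(1793) - 2142967)/(Q(-679, -1836) + 2536970) = (-873*1793 - 2142967)/((-679)² + 2536970) = (-1565289 - 2142967)/(461041 + 2536970) = -3708256/2998011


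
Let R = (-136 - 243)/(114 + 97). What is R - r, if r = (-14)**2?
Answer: -41735/211 ≈ -197.80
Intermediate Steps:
R = -379/211 ≈ -1.7962
r = 196
R - r = -379/211 - 1*196 = -379/211 - 196 = -41735/211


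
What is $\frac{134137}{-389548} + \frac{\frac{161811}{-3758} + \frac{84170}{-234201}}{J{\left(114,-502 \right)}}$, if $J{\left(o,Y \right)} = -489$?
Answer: $- \frac{21422271135961093}{83827277827247988} \approx -0.25555$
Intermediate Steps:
$\frac{134137}{-389548} + \frac{\frac{161811}{-3758} + \frac{84170}{-234201}}{J{\left(114,-502 \right)}} = \frac{134137}{-389548} + \frac{\frac{161811}{-3758} + \frac{84170}{-234201}}{-489} = 134137 \left(- \frac{1}{389548}\right) + \left(161811 \left(- \frac{1}{3758}\right) + 84170 \left(- \frac{1}{234201}\right)\right) \left(- \frac{1}{489}\right) = - \frac{134137}{389548} + \left(- \frac{161811}{3758} - \frac{84170}{234201}\right) \left(- \frac{1}{489}\right) = - \frac{134137}{389548} - - \frac{38212608871}{430382278062} = - \frac{134137}{389548} + \frac{38212608871}{430382278062} = - \frac{21422271135961093}{83827277827247988}$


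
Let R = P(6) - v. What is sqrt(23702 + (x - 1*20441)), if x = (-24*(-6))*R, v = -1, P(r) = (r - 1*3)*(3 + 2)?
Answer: sqrt(5565) ≈ 74.599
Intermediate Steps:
P(r) = -15 + 5*r (P(r) = (r - 3)*5 = (-3 + r)*5 = -15 + 5*r)
R = 16 (R = (-15 + 5*6) - 1*(-1) = (-15 + 30) + 1 = 15 + 1 = 16)
x = 2304 (x = -24*(-6)*16 = 144*16 = 2304)
sqrt(23702 + (x - 1*20441)) = sqrt(23702 + (2304 - 1*20441)) = sqrt(23702 + (2304 - 20441)) = sqrt(23702 - 18137) = sqrt(5565)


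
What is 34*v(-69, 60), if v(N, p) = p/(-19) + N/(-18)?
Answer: 1309/57 ≈ 22.965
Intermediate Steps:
v(N, p) = -N/18 - p/19 (v(N, p) = p*(-1/19) + N*(-1/18) = -p/19 - N/18 = -N/18 - p/19)
34*v(-69, 60) = 34*(-1/18*(-69) - 1/19*60) = 34*(23/6 - 60/19) = 34*(77/114) = 1309/57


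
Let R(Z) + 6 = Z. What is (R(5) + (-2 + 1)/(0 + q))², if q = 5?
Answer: 36/25 ≈ 1.4400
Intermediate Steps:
R(Z) = -6 + Z
(R(5) + (-2 + 1)/(0 + q))² = ((-6 + 5) + (-2 + 1)/(0 + 5))² = (-1 - 1/5)² = (-1 - 1*⅕)² = (-1 - ⅕)² = (-6/5)² = 36/25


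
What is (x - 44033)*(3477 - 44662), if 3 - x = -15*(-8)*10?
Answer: 1862797550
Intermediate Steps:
x = -1197 (x = 3 - (-15*(-8))*10 = 3 - 120*10 = 3 - 1*1200 = 3 - 1200 = -1197)
(x - 44033)*(3477 - 44662) = (-1197 - 44033)*(3477 - 44662) = -45230*(-41185) = 1862797550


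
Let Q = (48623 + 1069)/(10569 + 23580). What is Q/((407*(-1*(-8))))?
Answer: 4141/9265762 ≈ 0.00044691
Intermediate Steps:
Q = 16564/11383 (Q = 49692/34149 = 49692*(1/34149) = 16564/11383 ≈ 1.4552)
Q/((407*(-1*(-8)))) = 16564/(11383*((407*(-1*(-8))))) = 16564/(11383*((407*8))) = (16564/11383)/3256 = (16564/11383)*(1/3256) = 4141/9265762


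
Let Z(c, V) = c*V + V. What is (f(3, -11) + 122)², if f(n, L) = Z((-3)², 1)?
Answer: 17424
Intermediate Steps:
Z(c, V) = V + V*c (Z(c, V) = V*c + V = V + V*c)
f(n, L) = 10 (f(n, L) = 1*(1 + (-3)²) = 1*(1 + 9) = 1*10 = 10)
(f(3, -11) + 122)² = (10 + 122)² = 132² = 17424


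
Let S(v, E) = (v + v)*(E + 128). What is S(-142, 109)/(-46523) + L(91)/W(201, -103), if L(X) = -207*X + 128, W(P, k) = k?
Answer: 877331531/4791869 ≈ 183.09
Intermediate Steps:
L(X) = 128 - 207*X
S(v, E) = 2*v*(128 + E) (S(v, E) = (2*v)*(128 + E) = 2*v*(128 + E))
S(-142, 109)/(-46523) + L(91)/W(201, -103) = (2*(-142)*(128 + 109))/(-46523) + (128 - 207*91)/(-103) = (2*(-142)*237)*(-1/46523) + (128 - 18837)*(-1/103) = -67308*(-1/46523) - 18709*(-1/103) = 67308/46523 + 18709/103 = 877331531/4791869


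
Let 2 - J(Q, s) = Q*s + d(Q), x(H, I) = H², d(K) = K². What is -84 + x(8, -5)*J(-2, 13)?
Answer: 1452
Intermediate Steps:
J(Q, s) = 2 - Q² - Q*s (J(Q, s) = 2 - (Q*s + Q²) = 2 - (Q² + Q*s) = 2 + (-Q² - Q*s) = 2 - Q² - Q*s)
-84 + x(8, -5)*J(-2, 13) = -84 + 8²*(2 - 1*(-2)² - 1*(-2)*13) = -84 + 64*(2 - 1*4 + 26) = -84 + 64*(2 - 4 + 26) = -84 + 64*24 = -84 + 1536 = 1452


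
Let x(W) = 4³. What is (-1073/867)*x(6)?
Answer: -68672/867 ≈ -79.206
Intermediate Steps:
x(W) = 64
(-1073/867)*x(6) = -1073/867*64 = -68672/867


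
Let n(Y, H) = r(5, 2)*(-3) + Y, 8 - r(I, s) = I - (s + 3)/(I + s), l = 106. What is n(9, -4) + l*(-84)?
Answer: -62343/7 ≈ -8906.1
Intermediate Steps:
r(I, s) = 8 - I + (3 + s)/(I + s) (r(I, s) = 8 - (I - (s + 3)/(I + s)) = 8 - (I - (3 + s)/(I + s)) = 8 + (-I + (3 + s)/(I + s)) = 8 - I + (3 + s)/(I + s))
n(Y, H) = -78/7 + Y (n(Y, H) = ((3 - 1*5² + 8*5 + 9*2 - 1*5*2)/(5 + 2))*(-3) + Y = ((3 - 1*25 + 40 + 18 - 10)/7)*(-3) + Y = ((3 - 25 + 40 + 18 - 10)/7)*(-3) + Y = ((⅐)*26)*(-3) + Y = (26/7)*(-3) + Y = -78/7 + Y)
n(9, -4) + l*(-84) = (-78/7 + 9) + 106*(-84) = -15/7 - 8904 = -62343/7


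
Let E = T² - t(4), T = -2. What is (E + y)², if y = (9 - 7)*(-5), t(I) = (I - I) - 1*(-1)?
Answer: 49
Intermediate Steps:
t(I) = 1 (t(I) = 0 + 1 = 1)
E = 3 (E = (-2)² - 1*1 = 4 - 1 = 3)
y = -10 (y = 2*(-5) = -10)
(E + y)² = (3 - 10)² = (-7)² = 49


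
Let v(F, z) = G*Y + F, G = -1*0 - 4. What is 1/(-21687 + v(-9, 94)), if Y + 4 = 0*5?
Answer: -1/21680 ≈ -4.6125e-5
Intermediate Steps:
Y = -4 (Y = -4 + 0*5 = -4 + 0 = -4)
G = -4 (G = 0 - 4 = -4)
v(F, z) = 16 + F (v(F, z) = -4*(-4) + F = 16 + F)
1/(-21687 + v(-9, 94)) = 1/(-21687 + (16 - 9)) = 1/(-21687 + 7) = 1/(-21680) = -1/21680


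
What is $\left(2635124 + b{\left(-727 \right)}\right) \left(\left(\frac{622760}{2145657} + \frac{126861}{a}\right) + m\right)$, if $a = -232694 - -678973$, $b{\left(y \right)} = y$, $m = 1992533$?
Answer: $\frac{5026360343662400776769752}{957561660303} \approx 5.2491 \cdot 10^{12}$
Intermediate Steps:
$a = 446279$ ($a = -232694 + 678973 = 446279$)
$\left(2635124 + b{\left(-727 \right)}\right) \left(\left(\frac{622760}{2145657} + \frac{126861}{a}\right) + m\right) = \left(2635124 - 727\right) \left(\left(\frac{622760}{2145657} + \frac{126861}{446279}\right) + 1992533\right) = 2634397 \left(\left(622760 \cdot \frac{1}{2145657} + 126861 \cdot \frac{1}{446279}\right) + 1992533\right) = 2634397 \left(\left(\frac{622760}{2145657} + \frac{126861}{446279}\right) + 1992533\right) = 2634397 \left(\frac{550124902717}{957561660303} + 1992533\right) = 2634397 \cdot \frac{1907973757813420216}{957561660303} = \frac{5026360343662400776769752}{957561660303}$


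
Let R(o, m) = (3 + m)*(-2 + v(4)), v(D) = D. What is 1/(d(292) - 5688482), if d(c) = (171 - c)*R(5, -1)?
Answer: -1/5688966 ≈ -1.7578e-7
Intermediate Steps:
R(o, m) = 6 + 2*m (R(o, m) = (3 + m)*(-2 + 4) = (3 + m)*2 = 6 + 2*m)
d(c) = 684 - 4*c (d(c) = (171 - c)*(6 + 2*(-1)) = (171 - c)*(6 - 2) = (171 - c)*4 = 684 - 4*c)
1/(d(292) - 5688482) = 1/((684 - 4*292) - 5688482) = 1/((684 - 1168) - 5688482) = 1/(-484 - 5688482) = 1/(-5688966) = -1/5688966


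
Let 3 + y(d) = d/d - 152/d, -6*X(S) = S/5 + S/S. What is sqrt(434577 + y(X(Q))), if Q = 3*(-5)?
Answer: sqrt(434119) ≈ 658.88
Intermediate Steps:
Q = -15
X(S) = -1/6 - S/30 (X(S) = -(S/5 + S/S)/6 = -(S*(1/5) + 1)/6 = -(S/5 + 1)/6 = -(1 + S/5)/6 = -1/6 - S/30)
y(d) = -2 - 152/d (y(d) = -3 + (d/d - 152/d) = -3 + (1 - 152/d) = -2 - 152/d)
sqrt(434577 + y(X(Q))) = sqrt(434577 + (-2 - 152/(-1/6 - 1/30*(-15)))) = sqrt(434577 + (-2 - 152/(-1/6 + 1/2))) = sqrt(434577 + (-2 - 152/1/3)) = sqrt(434577 + (-2 - 152*3)) = sqrt(434577 + (-2 - 456)) = sqrt(434577 - 458) = sqrt(434119)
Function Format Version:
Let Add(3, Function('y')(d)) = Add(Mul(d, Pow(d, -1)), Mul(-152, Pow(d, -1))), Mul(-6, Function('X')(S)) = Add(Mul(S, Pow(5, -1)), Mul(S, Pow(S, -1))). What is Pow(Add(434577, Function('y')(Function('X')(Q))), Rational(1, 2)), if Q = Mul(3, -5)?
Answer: Pow(434119, Rational(1, 2)) ≈ 658.88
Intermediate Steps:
Q = -15
Function('X')(S) = Add(Rational(-1, 6), Mul(Rational(-1, 30), S)) (Function('X')(S) = Mul(Rational(-1, 6), Add(Mul(S, Pow(5, -1)), Mul(S, Pow(S, -1)))) = Mul(Rational(-1, 6), Add(Mul(S, Rational(1, 5)), 1)) = Mul(Rational(-1, 6), Add(Mul(Rational(1, 5), S), 1)) = Mul(Rational(-1, 6), Add(1, Mul(Rational(1, 5), S))) = Add(Rational(-1, 6), Mul(Rational(-1, 30), S)))
Function('y')(d) = Add(-2, Mul(-152, Pow(d, -1))) (Function('y')(d) = Add(-3, Add(Mul(d, Pow(d, -1)), Mul(-152, Pow(d, -1)))) = Add(-3, Add(1, Mul(-152, Pow(d, -1)))) = Add(-2, Mul(-152, Pow(d, -1))))
Pow(Add(434577, Function('y')(Function('X')(Q))), Rational(1, 2)) = Pow(Add(434577, Add(-2, Mul(-152, Pow(Add(Rational(-1, 6), Mul(Rational(-1, 30), -15)), -1)))), Rational(1, 2)) = Pow(Add(434577, Add(-2, Mul(-152, Pow(Add(Rational(-1, 6), Rational(1, 2)), -1)))), Rational(1, 2)) = Pow(Add(434577, Add(-2, Mul(-152, Pow(Rational(1, 3), -1)))), Rational(1, 2)) = Pow(Add(434577, Add(-2, Mul(-152, 3))), Rational(1, 2)) = Pow(Add(434577, Add(-2, -456)), Rational(1, 2)) = Pow(Add(434577, -458), Rational(1, 2)) = Pow(434119, Rational(1, 2))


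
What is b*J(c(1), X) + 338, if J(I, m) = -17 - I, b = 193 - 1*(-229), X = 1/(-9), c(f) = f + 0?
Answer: -7258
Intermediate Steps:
c(f) = f
X = -1/9 ≈ -0.11111
b = 422 (b = 193 + 229 = 422)
b*J(c(1), X) + 338 = 422*(-17 - 1*1) + 338 = 422*(-17 - 1) + 338 = 422*(-18) + 338 = -7596 + 338 = -7258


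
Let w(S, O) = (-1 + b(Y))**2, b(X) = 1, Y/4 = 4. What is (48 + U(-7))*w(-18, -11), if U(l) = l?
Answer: 0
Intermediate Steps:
Y = 16 (Y = 4*4 = 16)
w(S, O) = 0 (w(S, O) = (-1 + 1)**2 = 0**2 = 0)
(48 + U(-7))*w(-18, -11) = (48 - 7)*0 = 41*0 = 0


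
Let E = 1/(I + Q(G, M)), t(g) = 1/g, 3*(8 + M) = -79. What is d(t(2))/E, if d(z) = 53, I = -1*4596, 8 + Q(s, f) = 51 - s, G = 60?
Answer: -244489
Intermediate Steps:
M = -103/3 (M = -8 + (⅓)*(-79) = -8 - 79/3 = -103/3 ≈ -34.333)
Q(s, f) = 43 - s (Q(s, f) = -8 + (51 - s) = 43 - s)
t(g) = 1/g
I = -4596
E = -1/4613 (E = 1/(-4596 + (43 - 1*60)) = 1/(-4596 + (43 - 60)) = 1/(-4596 - 17) = 1/(-4613) = -1/4613 ≈ -0.00021678)
d(t(2))/E = 53/(-1/4613) = 53*(-4613) = -244489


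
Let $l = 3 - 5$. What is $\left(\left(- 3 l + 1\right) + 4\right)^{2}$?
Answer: $121$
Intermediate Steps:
$l = -2$ ($l = 3 - 5 = -2$)
$\left(\left(- 3 l + 1\right) + 4\right)^{2} = \left(\left(\left(-3\right) \left(-2\right) + 1\right) + 4\right)^{2} = \left(\left(6 + 1\right) + 4\right)^{2} = \left(7 + 4\right)^{2} = 11^{2} = 121$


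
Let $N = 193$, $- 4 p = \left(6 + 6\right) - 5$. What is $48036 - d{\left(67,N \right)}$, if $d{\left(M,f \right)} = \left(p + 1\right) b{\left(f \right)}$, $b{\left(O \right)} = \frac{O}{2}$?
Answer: $\frac{384867}{8} \approx 48108.0$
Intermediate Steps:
$b{\left(O \right)} = \frac{O}{2}$ ($b{\left(O \right)} = O \frac{1}{2} = \frac{O}{2}$)
$p = - \frac{7}{4}$ ($p = - \frac{\left(6 + 6\right) - 5}{4} = - \frac{12 - 5}{4} = \left(- \frac{1}{4}\right) 7 = - \frac{7}{4} \approx -1.75$)
$d{\left(M,f \right)} = - \frac{3 f}{8}$ ($d{\left(M,f \right)} = \left(- \frac{7}{4} + 1\right) \frac{f}{2} = - \frac{3 \frac{f}{2}}{4} = - \frac{3 f}{8}$)
$48036 - d{\left(67,N \right)} = 48036 - \left(- \frac{3}{8}\right) 193 = 48036 - - \frac{579}{8} = 48036 + \frac{579}{8} = \frac{384867}{8}$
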